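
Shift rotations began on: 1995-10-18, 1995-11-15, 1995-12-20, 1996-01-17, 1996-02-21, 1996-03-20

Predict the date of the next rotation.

1996-04-17

These are Wednesdays at 28- or 35-day spacing (28, 35, 28, 35, 28).
The pattern: 3rd Wednesday of the month.
April 1996 — 3rd Wednesday is 1996-04-17.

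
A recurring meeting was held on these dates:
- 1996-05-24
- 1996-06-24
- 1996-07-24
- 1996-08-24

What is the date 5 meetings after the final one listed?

Each date is the 24th; the gaps (31, 30, 31) track the month lengths.
The rule is the 24th of each month.
Next: September 1996 → 1996-09-24.
October 1996: 1996-10-24.
Next: November 1996 → 1996-11-24.
December 1996: 1996-12-24.
January 1997: 1997-01-24.

1997-01-24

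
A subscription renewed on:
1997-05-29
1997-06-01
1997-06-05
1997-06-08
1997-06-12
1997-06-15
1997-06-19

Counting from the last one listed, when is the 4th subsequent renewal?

Every event lands on a Thursday or Sunday (gaps cycle 3, 4, 3, 4, 3, 4).
So the schedule is: every Thursday and Sunday.
The following Sunday is 1997-06-22.
The following Thursday is 1997-06-26.
The following Sunday is 1997-06-29.
The following Thursday is 1997-07-03.

1997-07-03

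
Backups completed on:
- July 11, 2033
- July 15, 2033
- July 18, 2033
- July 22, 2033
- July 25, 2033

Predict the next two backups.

Every event lands on a Monday or Friday (gaps cycle 4, 3, 4, 3).
So the schedule is: every Monday and Friday.
Next Friday: July 29, 2033.
The following Monday is August 1, 2033.

July 29, 2033; August 1, 2033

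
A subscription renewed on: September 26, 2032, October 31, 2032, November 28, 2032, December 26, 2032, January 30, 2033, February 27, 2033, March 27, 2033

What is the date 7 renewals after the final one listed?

October 30, 2033

All Sundays; the gaps (35, 28, 28, 35, 28, 28) vary with month length.
This is the last Sunday of each month.
Last Sunday of April 2033: April 24, 2033.
May 2033 ends with Sunday May 29, 2033.
Last Sunday of June 2033: June 26, 2033.
Last Sunday of July 2033: July 31, 2033.
August 2033 ends with Sunday August 28, 2033.
September 2033 ends with Sunday September 25, 2033.
Last Sunday of October 2033: October 30, 2033.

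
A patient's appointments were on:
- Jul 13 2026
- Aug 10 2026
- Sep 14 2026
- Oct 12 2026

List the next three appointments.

Nov 9 2026, Dec 14 2026, Jan 11 2027

These are Mondays at 28- or 35-day spacing (28, 35, 28).
The pattern: 2nd Monday of the month.
November 2026 — 2nd Monday is Nov 9 2026.
2nd Monday of December 2026: Dec 14 2026.
January 2027 — 2nd Monday is Jan 11 2027.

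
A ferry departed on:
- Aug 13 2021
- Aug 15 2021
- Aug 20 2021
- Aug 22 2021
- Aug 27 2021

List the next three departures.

Aug 29 2021, Sep 3 2021, Sep 5 2021

The gap pattern 2, 5, 2, 5 repeats every 2 events.
These are the Fridays and Sundays of each week.
Next Sunday: Aug 29 2021.
Next Friday: Sep 3 2021.
The following Sunday is Sep 5 2021.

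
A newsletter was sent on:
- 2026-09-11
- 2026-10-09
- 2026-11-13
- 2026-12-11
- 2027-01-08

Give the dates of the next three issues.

2027-02-12, 2027-03-12, 2027-04-09

Gaps: 28, 35, 28, 28 days — a mix of 28 and 35. Every date is a Friday.
Each is the 2nd Friday of its month.
2nd Friday of February 2027: 2027-02-12.
March 2027 — 2nd Friday is 2027-03-12.
2nd Friday of April 2027: 2027-04-09.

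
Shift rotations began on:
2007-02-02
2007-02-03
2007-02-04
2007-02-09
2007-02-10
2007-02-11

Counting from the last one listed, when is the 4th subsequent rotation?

The gap pattern 1, 1, 5, 1, 1 repeats every 3 events.
These are the Fridays, Saturdays and Sundays of each week.
The following Friday is 2007-02-16.
Next Saturday: 2007-02-17.
The following Sunday is 2007-02-18.
The following Friday is 2007-02-23.

2007-02-23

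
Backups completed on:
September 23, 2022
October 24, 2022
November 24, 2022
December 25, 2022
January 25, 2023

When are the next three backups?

Gaps between consecutive events: 31, 31, 31, 31 days — a constant 31-day interval.
January 25, 2023 + 31 days = February 25, 2023.
February 25, 2023 + 31 days = March 28, 2023.
March 28, 2023 + 31 days = April 28, 2023.

February 25, 2023; March 28, 2023; April 28, 2023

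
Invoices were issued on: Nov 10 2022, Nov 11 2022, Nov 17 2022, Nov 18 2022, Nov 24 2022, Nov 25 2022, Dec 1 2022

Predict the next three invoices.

Every event lands on a Thursday or Friday (gaps cycle 1, 6, 1, 6, 1, 6).
So the schedule is: every Thursday and Friday.
Next Friday: Dec 2 2022.
The following Thursday is Dec 8 2022.
Next Friday: Dec 9 2022.

Dec 2 2022, Dec 8 2022, Dec 9 2022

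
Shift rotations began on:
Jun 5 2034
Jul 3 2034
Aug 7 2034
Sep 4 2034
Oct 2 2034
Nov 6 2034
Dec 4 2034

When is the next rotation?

Gaps: 28, 35, 28, 28, 35, 28 days — a mix of 28 and 35. Every date is a Monday.
Each is the 1st Monday of its month.
1st Monday of January 2035: Jan 1 2035.

Jan 1 2035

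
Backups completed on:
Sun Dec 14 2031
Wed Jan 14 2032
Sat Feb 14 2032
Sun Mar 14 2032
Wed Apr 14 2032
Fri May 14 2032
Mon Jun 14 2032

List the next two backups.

Wed Jul 14 2032, Sat Aug 14 2032

Gaps: 31, 31, 29, 31, 30, 31 days — not constant. Every event is on the 14th of the month.
Pattern: the 14th of each month.
July 2032: Wed Jul 14 2032.
August 2032: Sat Aug 14 2032.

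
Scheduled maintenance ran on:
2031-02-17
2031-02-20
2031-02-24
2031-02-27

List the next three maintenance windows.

Gaps: 3, 4, 3 days — not constant, but cyclic with period 2.
The events fall on every Monday and Thursday.
The following Monday is 2031-03-03.
Next Thursday: 2031-03-06.
Next Monday: 2031-03-10.

2031-03-03, 2031-03-06, 2031-03-10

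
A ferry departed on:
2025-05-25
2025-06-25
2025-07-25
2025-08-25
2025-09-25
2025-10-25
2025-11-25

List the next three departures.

2025-12-25, 2026-01-25, 2026-02-25

Each date is the 25th; the gaps (31, 30, 31, 31, 30, 31) track the month lengths.
The rule is the 25th of each month.
Next: December 2025 → 2025-12-25.
Next: January 2026 → 2026-01-25.
Next: February 2026 → 2026-02-25.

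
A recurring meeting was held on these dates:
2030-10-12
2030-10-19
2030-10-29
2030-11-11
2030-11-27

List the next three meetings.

The spacing grows by 3 each time: 7, 10, 13, 16 days.
Next gap: 19 days. 2030-11-27 + 19 days = 2030-12-16.
Next gap: 22 days. 2030-12-16 + 22 days = 2031-01-07.
Next gap: 25 days. 2031-01-07 + 25 days = 2031-02-01.

2030-12-16, 2031-01-07, 2031-02-01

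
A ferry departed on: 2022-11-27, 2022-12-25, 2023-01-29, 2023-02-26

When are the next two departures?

Every date is a Sunday; gaps 28, 35, 28 days.
Each is the last Sunday of its month (at least one falls on the 29th or later, ruling out '4th Sunday').
Last Sunday of March 2023: 2023-03-26.
April 2023 ends with Sunday 2023-04-30.

2023-03-26, 2023-04-30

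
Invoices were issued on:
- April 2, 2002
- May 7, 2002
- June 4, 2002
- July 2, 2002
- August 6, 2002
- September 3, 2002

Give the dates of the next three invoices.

October 1, 2002; November 5, 2002; December 3, 2002

All dates are Tuesdays, 35, 28, 28, 35, 28 days apart.
Specifically, the 1st Tuesday of each month.
October 2002 — 1st Tuesday is October 1, 2002.
1st Tuesday of November 2002: November 5, 2002.
1st Tuesday of December 2002: December 3, 2002.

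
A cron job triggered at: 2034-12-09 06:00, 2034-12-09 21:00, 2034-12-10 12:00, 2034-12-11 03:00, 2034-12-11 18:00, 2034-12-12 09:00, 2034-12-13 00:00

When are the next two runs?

Spacing: 15, 15, 15, 15, 15, 15 h — constant 15 h.
2034-12-13 00:00 + 15 h = 2034-12-13 15:00.
2034-12-13 15:00 + 15 h = 2034-12-14 06:00.

2034-12-13 15:00, 2034-12-14 06:00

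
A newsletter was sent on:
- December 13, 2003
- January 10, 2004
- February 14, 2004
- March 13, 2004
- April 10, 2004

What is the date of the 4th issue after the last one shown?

These are Saturdays at 28- or 35-day spacing (28, 35, 28, 28).
The pattern: 2nd Saturday of the month.
2nd Saturday of May 2004: May 8, 2004.
June 2004 — 2nd Saturday is June 12, 2004.
July 2004 — 2nd Saturday is July 10, 2004.
August 2004 — 2nd Saturday is August 14, 2004.

August 14, 2004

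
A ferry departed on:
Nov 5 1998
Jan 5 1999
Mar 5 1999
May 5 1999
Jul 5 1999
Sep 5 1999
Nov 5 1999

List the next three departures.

Gaps: 61, 59, 61, 61, 62, 61 days — not constant. Every event is on the 5th of the month.
Pattern: the 5th of every 2 months.
Next: January 2000 → Jan 5 2000.
Next: March 2000 → Mar 5 2000.
May 2000: May 5 2000.

Jan 5 2000, Mar 5 2000, May 5 2000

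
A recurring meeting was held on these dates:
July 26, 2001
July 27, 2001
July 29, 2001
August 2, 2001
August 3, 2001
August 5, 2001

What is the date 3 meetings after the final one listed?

The gap pattern 1, 2, 4, 1, 2 repeats every 3 events.
These are the Thursdays, Fridays and Sundays of each week.
Next Thursday: August 9, 2001.
The following Friday is August 10, 2001.
The following Sunday is August 12, 2001.

August 12, 2001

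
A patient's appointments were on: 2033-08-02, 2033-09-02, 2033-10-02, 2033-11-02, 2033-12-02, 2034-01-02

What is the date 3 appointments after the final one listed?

2034-04-02

Each date is the 2nd; the gaps (31, 30, 31, 30, 31) track the month lengths.
The rule is the 2nd of each month.
Next: February 2034 → 2034-02-02.
March 2034: 2034-03-02.
Next: April 2034 → 2034-04-02.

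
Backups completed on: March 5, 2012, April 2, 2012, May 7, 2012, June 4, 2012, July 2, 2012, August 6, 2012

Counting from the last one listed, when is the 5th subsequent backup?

These are Mondays at 28- or 35-day spacing (28, 35, 28, 28, 35).
The pattern: 1st Monday of the month.
September 2012 — 1st Monday is September 3, 2012.
October 2012 — 1st Monday is October 1, 2012.
1st Monday of November 2012: November 5, 2012.
1st Monday of December 2012: December 3, 2012.
1st Monday of January 2013: January 7, 2013.

January 7, 2013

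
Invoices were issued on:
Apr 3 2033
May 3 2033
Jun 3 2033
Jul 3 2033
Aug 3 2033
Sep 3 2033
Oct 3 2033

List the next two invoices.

Nov 3 2033, Dec 3 2033

Gaps: 30, 31, 30, 31, 31, 30 days — not constant. Every event is on the 3rd of the month.
Pattern: the 3rd of each month.
November 2033: Nov 3 2033.
December 2033: Dec 3 2033.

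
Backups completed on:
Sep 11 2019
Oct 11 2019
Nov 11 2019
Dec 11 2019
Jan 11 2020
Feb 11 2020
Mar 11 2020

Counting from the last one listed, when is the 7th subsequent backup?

Oct 11 2020

Gaps: 30, 31, 30, 31, 31, 29 days — not constant. Every event is on the 11th of the month.
Pattern: the 11th of each month.
April 2020: Apr 11 2020.
May 2020: May 11 2020.
June 2020: Jun 11 2020.
Next: July 2020 → Jul 11 2020.
Next: August 2020 → Aug 11 2020.
Next: September 2020 → Sep 11 2020.
Next: October 2020 → Oct 11 2020.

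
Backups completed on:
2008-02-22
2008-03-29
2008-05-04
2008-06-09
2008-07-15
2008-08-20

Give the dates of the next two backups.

Every event comes 36 days after the last (36, 36, 36, 36, 36).
2008-08-20 + 36 days = 2008-09-25.
2008-09-25 + 36 days = 2008-10-31.

2008-09-25, 2008-10-31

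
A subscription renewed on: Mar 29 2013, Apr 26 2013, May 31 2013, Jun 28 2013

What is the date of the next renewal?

Every date is a Friday; gaps 28, 35, 28 days.
Each is the last Friday of its month (at least one falls on the 29th or later, ruling out '4th Friday').
Last Friday of July 2013: Jul 26 2013.

Jul 26 2013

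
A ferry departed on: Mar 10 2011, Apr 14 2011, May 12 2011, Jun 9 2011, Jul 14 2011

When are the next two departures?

All dates are Thursdays, 35, 28, 28, 35 days apart.
Specifically, the 2nd Thursday of each month.
2nd Thursday of August 2011: Aug 11 2011.
September 2011 — 2nd Thursday is Sep 8 2011.

Aug 11 2011, Sep 8 2011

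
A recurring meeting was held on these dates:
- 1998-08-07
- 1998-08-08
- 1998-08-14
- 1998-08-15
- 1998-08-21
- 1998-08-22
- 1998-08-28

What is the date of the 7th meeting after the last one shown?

1998-09-19

Gaps: 1, 6, 1, 6, 1, 6 days — not constant, but cyclic with period 2.
The events fall on every Friday and Saturday.
Next Saturday: 1998-08-29.
The following Friday is 1998-09-04.
The following Saturday is 1998-09-05.
Next Friday: 1998-09-11.
The following Saturday is 1998-09-12.
Next Friday: 1998-09-18.
Next Saturday: 1998-09-19.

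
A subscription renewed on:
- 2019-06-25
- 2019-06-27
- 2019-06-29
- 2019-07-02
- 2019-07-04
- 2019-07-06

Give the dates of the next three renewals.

Gaps: 2, 2, 3, 2, 2 days — not constant, but cyclic with period 3.
The events fall on every Tuesday, Thursday and Saturday.
The following Tuesday is 2019-07-09.
Next Thursday: 2019-07-11.
Next Saturday: 2019-07-13.

2019-07-09, 2019-07-11, 2019-07-13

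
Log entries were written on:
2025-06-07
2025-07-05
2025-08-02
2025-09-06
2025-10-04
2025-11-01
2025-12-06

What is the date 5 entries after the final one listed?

2026-05-02

Gaps: 28, 28, 35, 28, 28, 35 days — a mix of 28 and 35. Every date is a Saturday.
Each is the 1st Saturday of its month.
January 2026 — 1st Saturday is 2026-01-03.
February 2026 — 1st Saturday is 2026-02-07.
March 2026 — 1st Saturday is 2026-03-07.
1st Saturday of April 2026: 2026-04-04.
May 2026 — 1st Saturday is 2026-05-02.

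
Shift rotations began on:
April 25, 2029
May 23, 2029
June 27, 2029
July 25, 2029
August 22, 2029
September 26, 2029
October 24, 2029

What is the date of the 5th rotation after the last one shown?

All dates are Wednesdays, 28, 35, 28, 28, 35, 28 days apart.
Specifically, the 4th Wednesday of each month.
November 2029 — 4th Wednesday is November 28, 2029.
4th Wednesday of December 2029: December 26, 2029.
January 2030 — 4th Wednesday is January 23, 2030.
February 2030 — 4th Wednesday is February 27, 2030.
March 2030 — 4th Wednesday is March 27, 2030.

March 27, 2030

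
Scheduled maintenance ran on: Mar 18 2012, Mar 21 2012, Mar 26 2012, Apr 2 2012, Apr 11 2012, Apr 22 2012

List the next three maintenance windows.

May 5 2012, May 20 2012, Jun 6 2012

Intervals are 3, 5, 7, 9, 11 days — an arithmetic progression with common difference 2.
Next gap: 13 days. Apr 22 2012 + 13 days = May 5 2012.
Next gap: 15 days. May 5 2012 + 15 days = May 20 2012.
Next gap: 17 days. May 20 2012 + 17 days = Jun 6 2012.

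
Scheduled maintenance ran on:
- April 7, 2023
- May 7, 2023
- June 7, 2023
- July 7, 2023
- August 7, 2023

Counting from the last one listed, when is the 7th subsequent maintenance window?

Each date is the 7th; the gaps (30, 31, 30, 31) track the month lengths.
The rule is the 7th of each month.
Next: September 2023 → September 7, 2023.
October 2023: October 7, 2023.
Next: November 2023 → November 7, 2023.
December 2023: December 7, 2023.
Next: January 2024 → January 7, 2024.
Next: February 2024 → February 7, 2024.
Next: March 2024 → March 7, 2024.

March 7, 2024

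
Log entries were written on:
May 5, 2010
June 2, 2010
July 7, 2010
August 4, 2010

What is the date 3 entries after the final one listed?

November 3, 2010

Gaps: 28, 35, 28 days — a mix of 28 and 35. Every date is a Wednesday.
Each is the 1st Wednesday of its month.
September 2010 — 1st Wednesday is September 1, 2010.
1st Wednesday of October 2010: October 6, 2010.
1st Wednesday of November 2010: November 3, 2010.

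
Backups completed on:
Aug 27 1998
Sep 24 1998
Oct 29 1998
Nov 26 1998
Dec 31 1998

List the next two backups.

Every date is a Thursday; gaps 28, 35, 28, 35 days.
Each is the last Thursday of its month (at least one falls on the 29th or later, ruling out '4th Thursday').
Last Thursday of January 1999: Jan 28 1999.
February 1999 ends with Thursday Feb 25 1999.

Jan 28 1999, Feb 25 1999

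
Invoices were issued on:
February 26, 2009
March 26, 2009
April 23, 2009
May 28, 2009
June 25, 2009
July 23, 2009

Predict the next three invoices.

August 27, 2009; September 24, 2009; October 22, 2009

These are Thursdays at 28- or 35-day spacing (28, 28, 35, 28, 28).
The pattern: 4th Thursday of the month.
August 2009 — 4th Thursday is August 27, 2009.
September 2009 — 4th Thursday is September 24, 2009.
October 2009 — 4th Thursday is October 22, 2009.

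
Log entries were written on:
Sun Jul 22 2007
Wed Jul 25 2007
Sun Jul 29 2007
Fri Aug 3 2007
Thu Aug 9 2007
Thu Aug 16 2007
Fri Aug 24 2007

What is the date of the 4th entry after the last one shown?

Fri Oct 5 2007

The spacing grows by 1 each time: 3, 4, 5, 6, 7, 8 days.
Next gap: 9 days. Fri Aug 24 2007 + 9 days = Sun Sep 2 2007.
Next gap: 10 days. Sun Sep 2 2007 + 10 days = Wed Sep 12 2007.
Next gap: 11 days. Wed Sep 12 2007 + 11 days = Sun Sep 23 2007.
Next gap: 12 days. Sun Sep 23 2007 + 12 days = Fri Oct 5 2007.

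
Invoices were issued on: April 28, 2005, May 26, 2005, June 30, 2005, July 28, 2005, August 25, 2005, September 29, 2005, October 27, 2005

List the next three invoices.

November 24, 2005; December 29, 2005; January 26, 2006

All Thursdays; the gaps (28, 35, 28, 28, 35, 28) vary with month length.
This is the last Thursday of each month.
November 2005 ends with Thursday November 24, 2005.
Last Thursday of December 2005: December 29, 2005.
Last Thursday of January 2006: January 26, 2006.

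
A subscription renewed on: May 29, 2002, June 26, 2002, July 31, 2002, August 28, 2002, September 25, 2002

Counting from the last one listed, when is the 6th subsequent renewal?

All Wednesdays; the gaps (28, 35, 28, 28) vary with month length.
This is the last Wednesday of each month.
October 2002 ends with Wednesday October 30, 2002.
November 2002 ends with Wednesday November 27, 2002.
December 2002 ends with Wednesday December 25, 2002.
Last Wednesday of January 2003: January 29, 2003.
February 2003 ends with Wednesday February 26, 2003.
Last Wednesday of March 2003: March 26, 2003.

March 26, 2003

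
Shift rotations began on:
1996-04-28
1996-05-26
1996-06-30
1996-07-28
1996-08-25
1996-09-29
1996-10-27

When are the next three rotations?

All Sundays; the gaps (28, 35, 28, 28, 35, 28) vary with month length.
This is the last Sunday of each month.
Last Sunday of November 1996: 1996-11-24.
December 1996 ends with Sunday 1996-12-29.
Last Sunday of January 1997: 1997-01-26.

1996-11-24, 1996-12-29, 1997-01-26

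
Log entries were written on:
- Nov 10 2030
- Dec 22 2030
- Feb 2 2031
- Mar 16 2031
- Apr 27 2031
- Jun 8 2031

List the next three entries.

Jul 20 2031, Aug 31 2031, Oct 12 2031

Gaps between consecutive events: 42, 42, 42, 42, 42 days — a constant 42-day interval.
Jun 8 2031 + 42 days = Jul 20 2031.
Jul 20 2031 + 42 days = Aug 31 2031.
Aug 31 2031 + 42 days = Oct 12 2031.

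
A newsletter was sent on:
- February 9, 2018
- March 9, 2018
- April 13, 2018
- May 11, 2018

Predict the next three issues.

Gaps: 28, 35, 28 days — a mix of 28 and 35. Every date is a Friday.
Each is the 2nd Friday of its month.
2nd Friday of June 2018: June 8, 2018.
2nd Friday of July 2018: July 13, 2018.
2nd Friday of August 2018: August 10, 2018.

June 8, 2018; July 13, 2018; August 10, 2018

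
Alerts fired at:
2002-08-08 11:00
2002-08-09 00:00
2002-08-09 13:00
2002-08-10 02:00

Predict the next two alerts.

2002-08-10 15:00, 2002-08-11 04:00

Spacing: 13, 13, 13 h — constant 13 h.
2002-08-10 02:00 + 13 h = 2002-08-10 15:00.
2002-08-10 15:00 + 13 h = 2002-08-11 04:00.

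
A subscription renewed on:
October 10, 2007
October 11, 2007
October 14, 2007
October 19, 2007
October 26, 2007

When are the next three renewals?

November 4, 2007; November 15, 2007; November 28, 2007

The spacing grows by 2 each time: 1, 3, 5, 7 days.
Next gap: 9 days. October 26, 2007 + 9 days = November 4, 2007.
Next gap: 11 days. November 4, 2007 + 11 days = November 15, 2007.
Next gap: 13 days. November 15, 2007 + 13 days = November 28, 2007.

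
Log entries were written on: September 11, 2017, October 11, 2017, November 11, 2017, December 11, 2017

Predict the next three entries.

January 11, 2018; February 11, 2018; March 11, 2018

Gaps: 30, 31, 30 days — not constant. Every event is on the 11th of the month.
Pattern: the 11th of each month.
January 2018: January 11, 2018.
Next: February 2018 → February 11, 2018.
Next: March 2018 → March 11, 2018.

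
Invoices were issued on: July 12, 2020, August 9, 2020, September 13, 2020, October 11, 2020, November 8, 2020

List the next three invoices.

All dates are Sundays, 28, 35, 28, 28 days apart.
Specifically, the 2nd Sunday of each month.
December 2020 — 2nd Sunday is December 13, 2020.
January 2021 — 2nd Sunday is January 10, 2021.
2nd Sunday of February 2021: February 14, 2021.

December 13, 2020; January 10, 2021; February 14, 2021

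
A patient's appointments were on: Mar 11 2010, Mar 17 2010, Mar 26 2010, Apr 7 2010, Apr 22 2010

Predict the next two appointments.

May 10 2010, May 31 2010

Intervals are 6, 9, 12, 15 days — an arithmetic progression with common difference 3.
Next gap: 18 days. Apr 22 2010 + 18 days = May 10 2010.
Next gap: 21 days. May 10 2010 + 21 days = May 31 2010.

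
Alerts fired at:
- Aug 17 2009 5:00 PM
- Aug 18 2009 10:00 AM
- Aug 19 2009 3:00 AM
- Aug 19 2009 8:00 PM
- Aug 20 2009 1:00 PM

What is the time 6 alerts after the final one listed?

Aug 24 2009 7:00 PM

Gaps: 17, 17, 17, 17 hours — each event is 17 hours after the previous one.
Aug 20 2009 1:00 PM + 17 h = Aug 21 2009 6:00 AM.
Aug 21 2009 6:00 AM + 17 h = Aug 21 2009 11:00 PM.
Aug 21 2009 11:00 PM + 17 h = Aug 22 2009 4:00 PM.
Aug 22 2009 4:00 PM + 17 h = Aug 23 2009 9:00 AM.
Aug 23 2009 9:00 AM + 17 h = Aug 24 2009 2:00 AM.
Aug 24 2009 2:00 AM + 17 h = Aug 24 2009 7:00 PM.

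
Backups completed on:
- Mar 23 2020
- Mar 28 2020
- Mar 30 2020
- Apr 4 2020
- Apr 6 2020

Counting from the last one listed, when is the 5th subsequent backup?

Apr 25 2020

The gap pattern 5, 2, 5, 2 repeats every 2 events.
These are the Mondays and Saturdays of each week.
The following Saturday is Apr 11 2020.
Next Monday: Apr 13 2020.
The following Saturday is Apr 18 2020.
Next Monday: Apr 20 2020.
Next Saturday: Apr 25 2020.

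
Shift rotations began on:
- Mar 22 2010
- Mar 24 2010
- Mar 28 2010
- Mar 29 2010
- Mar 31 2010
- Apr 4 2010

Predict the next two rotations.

Apr 5 2010, Apr 7 2010

The gap pattern 2, 4, 1, 2, 4 repeats every 3 events.
These are the Mondays, Wednesdays and Sundays of each week.
Next Monday: Apr 5 2010.
Next Wednesday: Apr 7 2010.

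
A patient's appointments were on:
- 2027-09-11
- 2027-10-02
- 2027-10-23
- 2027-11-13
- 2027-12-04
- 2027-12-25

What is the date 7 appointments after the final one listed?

Every event comes 21 days after the last (21, 21, 21, 21, 21).
2027-12-25 + 21 days = 2028-01-15.
2028-01-15 + 21 days = 2028-02-05.
2028-02-05 + 21 days = 2028-02-26.
2028-02-26 + 21 days = 2028-03-18.
2028-03-18 + 21 days = 2028-04-08.
2028-04-08 + 21 days = 2028-04-29.
2028-04-29 + 21 days = 2028-05-20.

2028-05-20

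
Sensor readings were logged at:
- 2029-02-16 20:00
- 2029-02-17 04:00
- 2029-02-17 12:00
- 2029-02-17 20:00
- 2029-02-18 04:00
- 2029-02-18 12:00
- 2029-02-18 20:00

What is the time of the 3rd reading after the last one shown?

Gaps: 8, 8, 8, 8, 8, 8 hours — each event is 8 hours after the previous one.
2029-02-18 20:00 + 8 h = 2029-02-19 04:00.
2029-02-19 04:00 + 8 h = 2029-02-19 12:00.
2029-02-19 12:00 + 8 h = 2029-02-19 20:00.

2029-02-19 20:00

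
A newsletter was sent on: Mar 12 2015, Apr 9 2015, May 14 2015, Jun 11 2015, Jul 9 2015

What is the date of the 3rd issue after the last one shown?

All dates are Thursdays, 28, 35, 28, 28 days apart.
Specifically, the 2nd Thursday of each month.
2nd Thursday of August 2015: Aug 13 2015.
September 2015 — 2nd Thursday is Sep 10 2015.
2nd Thursday of October 2015: Oct 8 2015.

Oct 8 2015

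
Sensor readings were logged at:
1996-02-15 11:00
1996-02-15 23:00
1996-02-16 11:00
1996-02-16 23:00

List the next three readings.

1996-02-17 11:00, 1996-02-17 23:00, 1996-02-18 11:00

Spacing: 12, 12, 12 h — constant 12 h.
1996-02-16 23:00 + 12 h = 1996-02-17 11:00.
1996-02-17 11:00 + 12 h = 1996-02-17 23:00.
1996-02-17 23:00 + 12 h = 1996-02-18 11:00.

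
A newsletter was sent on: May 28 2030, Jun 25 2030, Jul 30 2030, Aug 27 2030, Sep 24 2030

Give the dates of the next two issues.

These are Tuesdays with 28, 35, 28, 28-day gaps.
Each is the final Tuesday of its month — Jul 30 2030 is past the 28th, so '4th Tuesday' doesn't fit.
Last Tuesday of October 2030: Oct 29 2030.
Last Tuesday of November 2030: Nov 26 2030.

Oct 29 2030, Nov 26 2030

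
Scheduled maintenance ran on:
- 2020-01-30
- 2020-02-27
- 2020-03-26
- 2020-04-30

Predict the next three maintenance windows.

2020-05-28, 2020-06-25, 2020-07-30

Every date is a Thursday; gaps 28, 28, 35 days.
Each is the last Thursday of its month (at least one falls on the 29th or later, ruling out '4th Thursday').
May 2020 ends with Thursday 2020-05-28.
Last Thursday of June 2020: 2020-06-25.
July 2020 ends with Thursday 2020-07-30.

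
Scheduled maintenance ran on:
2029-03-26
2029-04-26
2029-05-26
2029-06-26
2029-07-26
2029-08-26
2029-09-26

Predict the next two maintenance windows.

Gaps: 31, 30, 31, 30, 31, 31 days — not constant. Every event is on the 26th of the month.
Pattern: the 26th of each month.
October 2029: 2029-10-26.
November 2029: 2029-11-26.

2029-10-26, 2029-11-26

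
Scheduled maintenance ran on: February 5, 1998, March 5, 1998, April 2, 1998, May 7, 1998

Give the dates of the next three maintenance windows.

June 4, 1998; July 2, 1998; August 6, 1998

These are Thursdays at 28- or 35-day spacing (28, 28, 35).
The pattern: 1st Thursday of the month.
1st Thursday of June 1998: June 4, 1998.
July 1998 — 1st Thursday is July 2, 1998.
August 1998 — 1st Thursday is August 6, 1998.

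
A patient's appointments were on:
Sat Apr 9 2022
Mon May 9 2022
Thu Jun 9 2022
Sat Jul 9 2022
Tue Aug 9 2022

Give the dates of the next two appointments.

Fri Sep 9 2022, Sun Oct 9 2022

Gaps: 30, 31, 30, 31 days — not constant. Every event is on the 9th of the month.
Pattern: the 9th of each month.
September 2022: Fri Sep 9 2022.
October 2022: Sun Oct 9 2022.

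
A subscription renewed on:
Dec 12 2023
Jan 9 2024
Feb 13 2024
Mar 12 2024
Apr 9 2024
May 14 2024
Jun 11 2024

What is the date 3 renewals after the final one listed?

Sep 10 2024

These are Tuesdays at 28- or 35-day spacing (28, 35, 28, 28, 35, 28).
The pattern: 2nd Tuesday of the month.
July 2024 — 2nd Tuesday is Jul 9 2024.
2nd Tuesday of August 2024: Aug 13 2024.
September 2024 — 2nd Tuesday is Sep 10 2024.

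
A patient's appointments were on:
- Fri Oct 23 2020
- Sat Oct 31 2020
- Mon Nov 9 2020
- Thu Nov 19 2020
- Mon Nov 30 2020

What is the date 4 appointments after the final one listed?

Gaps: 8, 9, 10, 11 days — each gap is 1 larger than the previous one.
Next gap: 12 days. Mon Nov 30 2020 + 12 days = Sat Dec 12 2020.
Next gap: 13 days. Sat Dec 12 2020 + 13 days = Fri Dec 25 2020.
Next gap: 14 days. Fri Dec 25 2020 + 14 days = Fri Jan 8 2021.
Next gap: 15 days. Fri Jan 8 2021 + 15 days = Sat Jan 23 2021.

Sat Jan 23 2021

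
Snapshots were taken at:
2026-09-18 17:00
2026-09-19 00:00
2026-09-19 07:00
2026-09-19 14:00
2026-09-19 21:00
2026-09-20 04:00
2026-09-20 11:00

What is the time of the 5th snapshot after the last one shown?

2026-09-21 22:00

Spacing: 7, 7, 7, 7, 7, 7 h — constant 7 h.
2026-09-20 11:00 + 7 h = 2026-09-20 18:00.
2026-09-20 18:00 + 7 h = 2026-09-21 01:00.
2026-09-21 01:00 + 7 h = 2026-09-21 08:00.
2026-09-21 08:00 + 7 h = 2026-09-21 15:00.
2026-09-21 15:00 + 7 h = 2026-09-21 22:00.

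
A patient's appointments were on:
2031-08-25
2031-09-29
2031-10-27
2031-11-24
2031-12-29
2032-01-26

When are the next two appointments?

Every date is a Monday; gaps 35, 28, 28, 35, 28 days.
Each is the last Monday of its month (at least one falls on the 29th or later, ruling out '4th Monday').
Last Monday of February 2032: 2032-02-23.
Last Monday of March 2032: 2032-03-29.

2032-02-23, 2032-03-29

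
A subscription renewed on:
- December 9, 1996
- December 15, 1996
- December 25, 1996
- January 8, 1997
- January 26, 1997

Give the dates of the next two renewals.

Intervals are 6, 10, 14, 18 days — an arithmetic progression with common difference 4.
Next gap: 22 days. January 26, 1997 + 22 days = February 17, 1997.
Next gap: 26 days. February 17, 1997 + 26 days = March 15, 1997.

February 17, 1997; March 15, 1997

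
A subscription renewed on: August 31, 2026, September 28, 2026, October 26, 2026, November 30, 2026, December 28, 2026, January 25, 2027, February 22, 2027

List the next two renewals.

These are Mondays with 28, 28, 35, 28, 28, 28-day gaps.
Each is the final Monday of its month — August 31, 2026 is past the 28th, so '4th Monday' doesn't fit.
Last Monday of March 2027: March 29, 2027.
April 2027 ends with Monday April 26, 2027.

March 29, 2027; April 26, 2027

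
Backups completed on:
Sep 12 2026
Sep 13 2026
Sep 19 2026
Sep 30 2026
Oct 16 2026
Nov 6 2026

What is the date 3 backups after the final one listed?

Feb 7 2027

Gaps: 1, 6, 11, 16, 21 days — each gap is 5 larger than the previous one.
Next gap: 26 days. Nov 6 2026 + 26 days = Dec 2 2026.
Next gap: 31 days. Dec 2 2026 + 31 days = Jan 2 2027.
Next gap: 36 days. Jan 2 2027 + 36 days = Feb 7 2027.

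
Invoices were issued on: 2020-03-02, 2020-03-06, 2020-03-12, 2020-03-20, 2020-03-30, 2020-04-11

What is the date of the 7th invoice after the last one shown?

2020-08-29

Gaps: 4, 6, 8, 10, 12 days — each gap is 2 larger than the previous one.
Next gap: 14 days. 2020-04-11 + 14 days = 2020-04-25.
Next gap: 16 days. 2020-04-25 + 16 days = 2020-05-11.
Next gap: 18 days. 2020-05-11 + 18 days = 2020-05-29.
Next gap: 20 days. 2020-05-29 + 20 days = 2020-06-18.
Next gap: 22 days. 2020-06-18 + 22 days = 2020-07-10.
Next gap: 24 days. 2020-07-10 + 24 days = 2020-08-03.
Next gap: 26 days. 2020-08-03 + 26 days = 2020-08-29.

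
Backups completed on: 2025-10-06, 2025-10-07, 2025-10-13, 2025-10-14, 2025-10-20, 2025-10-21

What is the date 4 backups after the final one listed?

Every event lands on a Monday or Tuesday (gaps cycle 1, 6, 1, 6, 1).
So the schedule is: every Monday and Tuesday.
Next Monday: 2025-10-27.
The following Tuesday is 2025-10-28.
Next Monday: 2025-11-03.
The following Tuesday is 2025-11-04.

2025-11-04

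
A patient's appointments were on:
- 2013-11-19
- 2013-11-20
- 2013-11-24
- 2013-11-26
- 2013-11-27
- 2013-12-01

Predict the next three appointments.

2013-12-03, 2013-12-04, 2013-12-08

Every event lands on a Tuesday or Wednesday or Sunday (gaps cycle 1, 4, 2, 1, 4).
So the schedule is: every Tuesday, Wednesday and Sunday.
Next Tuesday: 2013-12-03.
Next Wednesday: 2013-12-04.
The following Sunday is 2013-12-08.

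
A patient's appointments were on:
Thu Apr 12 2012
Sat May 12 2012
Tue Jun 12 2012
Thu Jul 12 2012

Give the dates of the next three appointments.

Gaps: 30, 31, 30 days — not constant. Every event is on the 12th of the month.
Pattern: the 12th of each month.
Next: August 2012 → Sun Aug 12 2012.
September 2012: Wed Sep 12 2012.
October 2012: Fri Oct 12 2012.

Sun Aug 12 2012, Wed Sep 12 2012, Fri Oct 12 2012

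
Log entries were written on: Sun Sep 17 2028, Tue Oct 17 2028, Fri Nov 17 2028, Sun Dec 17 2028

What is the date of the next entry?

Wed Jan 17 2029

Each date is the 17th; the gaps (30, 31, 30) track the month lengths.
The rule is the 17th of each month.
Next: January 2029 → Wed Jan 17 2029.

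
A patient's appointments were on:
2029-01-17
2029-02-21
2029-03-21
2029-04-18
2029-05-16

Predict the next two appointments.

2029-06-20, 2029-07-18

All dates are Wednesdays, 35, 28, 28, 28 days apart.
Specifically, the 3rd Wednesday of each month.
3rd Wednesday of June 2029: 2029-06-20.
July 2029 — 3rd Wednesday is 2029-07-18.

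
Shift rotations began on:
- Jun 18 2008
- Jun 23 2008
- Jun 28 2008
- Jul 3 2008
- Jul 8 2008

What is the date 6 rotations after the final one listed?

Aug 7 2008

Every event comes 5 days after the last (5, 5, 5, 5).
Jul 8 2008 + 5 days = Jul 13 2008.
Jul 13 2008 + 5 days = Jul 18 2008.
Jul 18 2008 + 5 days = Jul 23 2008.
Jul 23 2008 + 5 days = Jul 28 2008.
Jul 28 2008 + 5 days = Aug 2 2008.
Aug 2 2008 + 5 days = Aug 7 2008.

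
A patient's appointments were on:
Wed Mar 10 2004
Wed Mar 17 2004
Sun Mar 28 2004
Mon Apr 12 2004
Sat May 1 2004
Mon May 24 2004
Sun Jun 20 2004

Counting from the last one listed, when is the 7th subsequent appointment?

Intervals are 7, 11, 15, 19, 23, 27 days — an arithmetic progression with common difference 4.
Next gap: 31 days. Sun Jun 20 2004 + 31 days = Wed Jul 21 2004.
Next gap: 35 days. Wed Jul 21 2004 + 35 days = Wed Aug 25 2004.
Next gap: 39 days. Wed Aug 25 2004 + 39 days = Sun Oct 3 2004.
Next gap: 43 days. Sun Oct 3 2004 + 43 days = Mon Nov 15 2004.
Next gap: 47 days. Mon Nov 15 2004 + 47 days = Sat Jan 1 2005.
Next gap: 51 days. Sat Jan 1 2005 + 51 days = Mon Feb 21 2005.
Next gap: 55 days. Mon Feb 21 2005 + 55 days = Sun Apr 17 2005.

Sun Apr 17 2005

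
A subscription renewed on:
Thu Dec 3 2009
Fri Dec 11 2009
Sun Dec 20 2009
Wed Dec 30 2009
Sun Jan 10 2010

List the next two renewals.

Fri Jan 22 2010, Thu Feb 4 2010

Gaps: 8, 9, 10, 11 days — each gap is 1 larger than the previous one.
Next gap: 12 days. Sun Jan 10 2010 + 12 days = Fri Jan 22 2010.
Next gap: 13 days. Fri Jan 22 2010 + 13 days = Thu Feb 4 2010.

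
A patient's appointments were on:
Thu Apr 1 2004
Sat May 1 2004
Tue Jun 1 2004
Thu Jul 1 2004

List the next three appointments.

The day-of-month is always 1 (30, 31, 30 days between events).
So this recurs on the 1st of each month.
August 2004: Sun Aug 1 2004.
Next: September 2004 → Wed Sep 1 2004.
Next: October 2004 → Fri Oct 1 2004.

Sun Aug 1 2004, Wed Sep 1 2004, Fri Oct 1 2004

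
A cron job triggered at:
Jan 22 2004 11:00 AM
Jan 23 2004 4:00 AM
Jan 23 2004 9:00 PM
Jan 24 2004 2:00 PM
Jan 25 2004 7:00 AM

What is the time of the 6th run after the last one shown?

Jan 29 2004 1:00 PM

Spacing: 17, 17, 17, 17 h — constant 17 h.
Jan 25 2004 7:00 AM + 17 h = Jan 26 2004 12:00 AM.
Jan 26 2004 12:00 AM + 17 h = Jan 26 2004 5:00 PM.
Jan 26 2004 5:00 PM + 17 h = Jan 27 2004 10:00 AM.
Jan 27 2004 10:00 AM + 17 h = Jan 28 2004 3:00 AM.
Jan 28 2004 3:00 AM + 17 h = Jan 28 2004 8:00 PM.
Jan 28 2004 8:00 PM + 17 h = Jan 29 2004 1:00 PM.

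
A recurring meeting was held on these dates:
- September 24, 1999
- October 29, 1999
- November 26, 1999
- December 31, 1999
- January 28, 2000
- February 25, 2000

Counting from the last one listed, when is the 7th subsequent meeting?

These are Fridays with 35, 28, 35, 28, 28-day gaps.
Each is the final Friday of its month — October 29, 1999 is past the 28th, so '4th Friday' doesn't fit.
Last Friday of March 2000: March 31, 2000.
April 2000 ends with Friday April 28, 2000.
May 2000 ends with Friday May 26, 2000.
June 2000 ends with Friday June 30, 2000.
Last Friday of July 2000: July 28, 2000.
Last Friday of August 2000: August 25, 2000.
Last Friday of September 2000: September 29, 2000.

September 29, 2000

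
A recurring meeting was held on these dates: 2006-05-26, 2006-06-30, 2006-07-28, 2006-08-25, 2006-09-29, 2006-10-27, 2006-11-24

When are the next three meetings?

All Fridays; the gaps (35, 28, 28, 35, 28, 28) vary with month length.
This is the last Friday of each month.
December 2006 ends with Friday 2006-12-29.
January 2007 ends with Friday 2007-01-26.
February 2007 ends with Friday 2007-02-23.

2006-12-29, 2007-01-26, 2007-02-23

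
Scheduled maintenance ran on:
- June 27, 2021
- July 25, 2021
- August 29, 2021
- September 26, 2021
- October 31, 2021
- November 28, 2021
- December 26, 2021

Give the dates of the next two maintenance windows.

All Sundays; the gaps (28, 35, 28, 35, 28, 28) vary with month length.
This is the last Sunday of each month.
Last Sunday of January 2022: January 30, 2022.
February 2022 ends with Sunday February 27, 2022.

January 30, 2022; February 27, 2022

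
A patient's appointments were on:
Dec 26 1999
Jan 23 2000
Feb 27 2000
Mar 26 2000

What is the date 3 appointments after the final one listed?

These are Sundays at 28- or 35-day spacing (28, 35, 28).
The pattern: 4th Sunday of the month.
4th Sunday of April 2000: Apr 23 2000.
May 2000 — 4th Sunday is May 28 2000.
4th Sunday of June 2000: Jun 25 2000.

Jun 25 2000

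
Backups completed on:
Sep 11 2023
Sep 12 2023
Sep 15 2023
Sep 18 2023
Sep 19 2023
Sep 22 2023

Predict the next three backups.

Sep 25 2023, Sep 26 2023, Sep 29 2023

The gap pattern 1, 3, 3, 1, 3 repeats every 3 events.
These are the Mondays, Tuesdays and Fridays of each week.
The following Monday is Sep 25 2023.
The following Tuesday is Sep 26 2023.
The following Friday is Sep 29 2023.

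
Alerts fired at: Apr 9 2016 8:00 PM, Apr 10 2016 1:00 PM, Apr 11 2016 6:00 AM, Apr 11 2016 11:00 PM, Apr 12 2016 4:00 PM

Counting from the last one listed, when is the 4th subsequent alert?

Apr 15 2016 12:00 PM

Spacing: 17, 17, 17, 17 h — constant 17 h.
Apr 12 2016 4:00 PM + 17 h = Apr 13 2016 9:00 AM.
Apr 13 2016 9:00 AM + 17 h = Apr 14 2016 2:00 AM.
Apr 14 2016 2:00 AM + 17 h = Apr 14 2016 7:00 PM.
Apr 14 2016 7:00 PM + 17 h = Apr 15 2016 12:00 PM.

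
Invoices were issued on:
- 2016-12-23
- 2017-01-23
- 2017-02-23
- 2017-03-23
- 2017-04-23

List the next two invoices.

The day-of-month is always 23 (31, 31, 28, 31 days between events).
So this recurs on the 23rd of each month.
May 2017: 2017-05-23.
Next: June 2017 → 2017-06-23.

2017-05-23, 2017-06-23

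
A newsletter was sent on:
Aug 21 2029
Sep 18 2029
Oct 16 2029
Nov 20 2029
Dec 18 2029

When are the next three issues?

Jan 15 2030, Feb 19 2030, Mar 19 2030

These are Tuesdays at 28- or 35-day spacing (28, 28, 35, 28).
The pattern: 3rd Tuesday of the month.
January 2030 — 3rd Tuesday is Jan 15 2030.
February 2030 — 3rd Tuesday is Feb 19 2030.
3rd Tuesday of March 2030: Mar 19 2030.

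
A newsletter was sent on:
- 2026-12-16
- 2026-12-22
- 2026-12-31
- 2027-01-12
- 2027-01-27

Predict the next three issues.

Intervals are 6, 9, 12, 15 days — an arithmetic progression with common difference 3.
Next gap: 18 days. 2027-01-27 + 18 days = 2027-02-14.
Next gap: 21 days. 2027-02-14 + 21 days = 2027-03-07.
Next gap: 24 days. 2027-03-07 + 24 days = 2027-03-31.

2027-02-14, 2027-03-07, 2027-03-31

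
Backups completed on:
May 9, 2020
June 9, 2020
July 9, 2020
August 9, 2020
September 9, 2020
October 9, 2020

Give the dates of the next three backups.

The day-of-month is always 9 (31, 30, 31, 31, 30 days between events).
So this recurs on the 9th of each month.
Next: November 2020 → November 9, 2020.
Next: December 2020 → December 9, 2020.
Next: January 2021 → January 9, 2021.

November 9, 2020; December 9, 2020; January 9, 2021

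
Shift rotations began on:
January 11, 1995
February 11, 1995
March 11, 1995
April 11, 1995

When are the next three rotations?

May 11, 1995; June 11, 1995; July 11, 1995

The day-of-month is always 11 (31, 28, 31 days between events).
So this recurs on the 11th of each month.
May 1995: May 11, 1995.
Next: June 1995 → June 11, 1995.
Next: July 1995 → July 11, 1995.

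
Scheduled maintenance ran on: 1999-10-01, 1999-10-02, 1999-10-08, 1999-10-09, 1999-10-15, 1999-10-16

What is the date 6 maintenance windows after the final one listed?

1999-11-06

Every event lands on a Friday or Saturday (gaps cycle 1, 6, 1, 6, 1).
So the schedule is: every Friday and Saturday.
The following Friday is 1999-10-22.
Next Saturday: 1999-10-23.
The following Friday is 1999-10-29.
The following Saturday is 1999-10-30.
Next Friday: 1999-11-05.
Next Saturday: 1999-11-06.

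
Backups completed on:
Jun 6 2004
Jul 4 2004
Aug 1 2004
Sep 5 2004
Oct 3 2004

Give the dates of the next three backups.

Gaps: 28, 28, 35, 28 days — a mix of 28 and 35. Every date is a Sunday.
Each is the 1st Sunday of its month.
November 2004 — 1st Sunday is Nov 7 2004.
1st Sunday of December 2004: Dec 5 2004.
January 2005 — 1st Sunday is Jan 2 2005.

Nov 7 2004, Dec 5 2004, Jan 2 2005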